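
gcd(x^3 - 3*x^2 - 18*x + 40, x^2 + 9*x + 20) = x + 4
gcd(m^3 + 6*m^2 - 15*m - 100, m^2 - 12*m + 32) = m - 4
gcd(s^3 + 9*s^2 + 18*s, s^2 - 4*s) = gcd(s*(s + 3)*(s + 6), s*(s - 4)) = s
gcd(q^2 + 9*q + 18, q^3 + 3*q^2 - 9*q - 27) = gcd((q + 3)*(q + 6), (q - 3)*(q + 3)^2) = q + 3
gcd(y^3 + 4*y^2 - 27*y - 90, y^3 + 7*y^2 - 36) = y^2 + 9*y + 18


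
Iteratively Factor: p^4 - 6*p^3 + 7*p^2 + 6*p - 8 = (p - 1)*(p^3 - 5*p^2 + 2*p + 8) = (p - 2)*(p - 1)*(p^2 - 3*p - 4) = (p - 2)*(p - 1)*(p + 1)*(p - 4)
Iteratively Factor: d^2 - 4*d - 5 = (d - 5)*(d + 1)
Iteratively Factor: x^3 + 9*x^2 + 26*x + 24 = (x + 3)*(x^2 + 6*x + 8) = (x + 3)*(x + 4)*(x + 2)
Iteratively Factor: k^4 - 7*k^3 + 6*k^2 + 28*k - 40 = (k - 2)*(k^3 - 5*k^2 - 4*k + 20) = (k - 5)*(k - 2)*(k^2 - 4) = (k - 5)*(k - 2)*(k + 2)*(k - 2)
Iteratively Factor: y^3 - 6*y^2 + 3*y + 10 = (y + 1)*(y^2 - 7*y + 10) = (y - 5)*(y + 1)*(y - 2)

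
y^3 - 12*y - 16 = (y - 4)*(y + 2)^2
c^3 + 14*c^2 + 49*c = c*(c + 7)^2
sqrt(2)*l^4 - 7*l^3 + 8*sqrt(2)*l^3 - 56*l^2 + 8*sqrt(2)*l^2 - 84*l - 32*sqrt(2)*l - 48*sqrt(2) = (l + 2)*(l + 6)*(l - 4*sqrt(2))*(sqrt(2)*l + 1)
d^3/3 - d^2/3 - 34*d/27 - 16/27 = (d/3 + 1/3)*(d - 8/3)*(d + 2/3)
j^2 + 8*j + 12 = (j + 2)*(j + 6)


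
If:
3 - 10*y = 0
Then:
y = 3/10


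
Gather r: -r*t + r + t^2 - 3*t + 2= r*(1 - t) + t^2 - 3*t + 2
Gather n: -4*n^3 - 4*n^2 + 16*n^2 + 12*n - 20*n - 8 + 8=-4*n^3 + 12*n^2 - 8*n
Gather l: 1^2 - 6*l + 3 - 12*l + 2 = 6 - 18*l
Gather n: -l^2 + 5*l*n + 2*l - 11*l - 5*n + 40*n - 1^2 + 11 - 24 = -l^2 - 9*l + n*(5*l + 35) - 14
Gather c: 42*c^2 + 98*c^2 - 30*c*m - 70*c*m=140*c^2 - 100*c*m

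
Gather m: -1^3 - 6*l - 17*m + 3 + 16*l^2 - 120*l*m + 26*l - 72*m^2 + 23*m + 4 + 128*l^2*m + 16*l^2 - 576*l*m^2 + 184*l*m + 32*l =32*l^2 + 52*l + m^2*(-576*l - 72) + m*(128*l^2 + 64*l + 6) + 6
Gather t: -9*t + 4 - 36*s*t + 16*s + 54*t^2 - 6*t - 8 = 16*s + 54*t^2 + t*(-36*s - 15) - 4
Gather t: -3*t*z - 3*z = -3*t*z - 3*z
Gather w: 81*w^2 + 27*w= 81*w^2 + 27*w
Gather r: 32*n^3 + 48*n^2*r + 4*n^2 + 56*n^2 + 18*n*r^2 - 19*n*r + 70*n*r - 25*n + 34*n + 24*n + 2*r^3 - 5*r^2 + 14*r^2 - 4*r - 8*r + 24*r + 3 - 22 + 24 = 32*n^3 + 60*n^2 + 33*n + 2*r^3 + r^2*(18*n + 9) + r*(48*n^2 + 51*n + 12) + 5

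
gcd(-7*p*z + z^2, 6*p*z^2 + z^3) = z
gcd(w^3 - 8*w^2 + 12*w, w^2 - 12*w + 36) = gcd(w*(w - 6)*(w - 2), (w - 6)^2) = w - 6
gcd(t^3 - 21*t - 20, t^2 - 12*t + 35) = t - 5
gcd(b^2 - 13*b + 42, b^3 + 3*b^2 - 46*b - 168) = b - 7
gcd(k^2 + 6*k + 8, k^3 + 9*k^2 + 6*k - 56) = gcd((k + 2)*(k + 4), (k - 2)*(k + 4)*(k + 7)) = k + 4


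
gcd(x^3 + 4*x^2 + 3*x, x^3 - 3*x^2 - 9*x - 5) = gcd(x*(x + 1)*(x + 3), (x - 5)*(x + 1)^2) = x + 1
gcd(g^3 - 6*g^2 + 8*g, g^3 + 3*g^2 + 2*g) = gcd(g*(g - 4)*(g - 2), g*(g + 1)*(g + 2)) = g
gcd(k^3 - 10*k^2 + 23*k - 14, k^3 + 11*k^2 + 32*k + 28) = 1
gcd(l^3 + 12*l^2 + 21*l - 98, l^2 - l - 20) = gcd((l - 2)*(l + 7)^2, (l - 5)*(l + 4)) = 1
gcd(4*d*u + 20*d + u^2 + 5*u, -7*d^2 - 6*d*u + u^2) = 1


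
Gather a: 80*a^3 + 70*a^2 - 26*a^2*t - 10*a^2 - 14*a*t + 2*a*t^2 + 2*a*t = 80*a^3 + a^2*(60 - 26*t) + a*(2*t^2 - 12*t)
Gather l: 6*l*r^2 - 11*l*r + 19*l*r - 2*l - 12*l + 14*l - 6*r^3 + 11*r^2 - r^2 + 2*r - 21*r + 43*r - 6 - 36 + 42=l*(6*r^2 + 8*r) - 6*r^3 + 10*r^2 + 24*r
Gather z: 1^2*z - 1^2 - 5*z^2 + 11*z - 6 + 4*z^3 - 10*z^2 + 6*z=4*z^3 - 15*z^2 + 18*z - 7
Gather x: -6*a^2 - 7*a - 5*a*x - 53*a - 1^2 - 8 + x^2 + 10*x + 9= -6*a^2 - 60*a + x^2 + x*(10 - 5*a)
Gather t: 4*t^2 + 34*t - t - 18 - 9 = 4*t^2 + 33*t - 27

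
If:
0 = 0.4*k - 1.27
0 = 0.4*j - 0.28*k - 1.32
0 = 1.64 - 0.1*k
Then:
No Solution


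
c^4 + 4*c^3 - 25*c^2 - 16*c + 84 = (c - 3)*(c - 2)*(c + 2)*(c + 7)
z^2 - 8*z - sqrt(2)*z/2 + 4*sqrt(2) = (z - 8)*(z - sqrt(2)/2)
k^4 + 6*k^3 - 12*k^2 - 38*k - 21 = (k - 3)*(k + 1)^2*(k + 7)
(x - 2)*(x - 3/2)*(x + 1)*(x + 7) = x^4 + 9*x^3/2 - 18*x^2 - x/2 + 21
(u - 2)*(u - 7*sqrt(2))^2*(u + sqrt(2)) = u^4 - 13*sqrt(2)*u^3 - 2*u^3 + 26*sqrt(2)*u^2 + 70*u^2 - 140*u + 98*sqrt(2)*u - 196*sqrt(2)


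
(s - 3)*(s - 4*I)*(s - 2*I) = s^3 - 3*s^2 - 6*I*s^2 - 8*s + 18*I*s + 24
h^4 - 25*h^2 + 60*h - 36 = (h - 3)*(h - 2)*(h - 1)*(h + 6)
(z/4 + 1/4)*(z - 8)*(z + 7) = z^3/4 - 57*z/4 - 14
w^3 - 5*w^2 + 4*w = w*(w - 4)*(w - 1)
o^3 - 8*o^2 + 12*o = o*(o - 6)*(o - 2)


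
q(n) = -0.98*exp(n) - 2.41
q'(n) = -0.98*exp(n)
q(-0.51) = -3.00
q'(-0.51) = -0.59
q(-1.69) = -2.59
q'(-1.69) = -0.18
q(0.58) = -4.16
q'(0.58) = -1.75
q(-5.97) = -2.41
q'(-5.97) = -0.00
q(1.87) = -8.77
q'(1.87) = -6.36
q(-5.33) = -2.41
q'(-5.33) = -0.00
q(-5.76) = -2.41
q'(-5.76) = -0.00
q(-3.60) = -2.44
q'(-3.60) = -0.03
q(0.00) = -3.39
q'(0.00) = -0.98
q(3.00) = -22.09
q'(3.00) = -19.68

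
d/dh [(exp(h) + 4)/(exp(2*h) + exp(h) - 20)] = (-(exp(h) + 4)*(2*exp(h) + 1) + exp(2*h) + exp(h) - 20)*exp(h)/(exp(2*h) + exp(h) - 20)^2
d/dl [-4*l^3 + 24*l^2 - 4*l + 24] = -12*l^2 + 48*l - 4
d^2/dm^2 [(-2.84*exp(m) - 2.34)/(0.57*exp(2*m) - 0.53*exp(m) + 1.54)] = (-0.922716000000001*exp(4*m) - 3.899028*exp(3*m) + 17.078454*exp(2*m) + 5.240894*exp(m) - 8.645252)*exp(m)/(0.185193*exp(6*m) - 0.516591*exp(5*m) + 1.981377*exp(4*m) - 2.940281*exp(3*m) + 5.353194*exp(2*m) - 3.770844*exp(m) + 3.652264)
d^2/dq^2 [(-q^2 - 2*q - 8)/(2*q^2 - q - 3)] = 2*(-10*q^3 - 114*q^2 + 12*q - 59)/(8*q^6 - 12*q^5 - 30*q^4 + 35*q^3 + 45*q^2 - 27*q - 27)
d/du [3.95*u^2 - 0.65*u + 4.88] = 7.9*u - 0.65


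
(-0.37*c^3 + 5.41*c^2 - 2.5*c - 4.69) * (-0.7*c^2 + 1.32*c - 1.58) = 0.259*c^5 - 4.2754*c^4 + 9.4758*c^3 - 8.5648*c^2 - 2.2408*c + 7.4102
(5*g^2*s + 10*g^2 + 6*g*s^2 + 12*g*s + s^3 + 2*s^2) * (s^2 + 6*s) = 5*g^2*s^3 + 40*g^2*s^2 + 60*g^2*s + 6*g*s^4 + 48*g*s^3 + 72*g*s^2 + s^5 + 8*s^4 + 12*s^3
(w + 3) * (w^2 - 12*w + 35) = w^3 - 9*w^2 - w + 105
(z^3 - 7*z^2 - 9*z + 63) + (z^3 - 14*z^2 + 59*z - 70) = 2*z^3 - 21*z^2 + 50*z - 7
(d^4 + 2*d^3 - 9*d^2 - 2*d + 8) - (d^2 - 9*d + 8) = d^4 + 2*d^3 - 10*d^2 + 7*d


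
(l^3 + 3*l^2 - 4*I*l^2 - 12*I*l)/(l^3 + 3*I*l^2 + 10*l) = (l^2 + l*(3 - 4*I) - 12*I)/(l^2 + 3*I*l + 10)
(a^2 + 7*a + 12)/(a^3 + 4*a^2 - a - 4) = (a + 3)/(a^2 - 1)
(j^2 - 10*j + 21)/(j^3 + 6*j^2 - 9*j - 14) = (j^2 - 10*j + 21)/(j^3 + 6*j^2 - 9*j - 14)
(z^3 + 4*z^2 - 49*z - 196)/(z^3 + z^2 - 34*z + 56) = (z^2 - 3*z - 28)/(z^2 - 6*z + 8)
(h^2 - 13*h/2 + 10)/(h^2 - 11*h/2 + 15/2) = (h - 4)/(h - 3)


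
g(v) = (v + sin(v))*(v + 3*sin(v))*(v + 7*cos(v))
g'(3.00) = 24.31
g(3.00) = -42.26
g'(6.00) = 498.39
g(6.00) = 375.63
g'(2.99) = 23.49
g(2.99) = -42.50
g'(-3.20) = -58.18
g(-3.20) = -96.82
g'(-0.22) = -21.84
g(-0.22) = 2.53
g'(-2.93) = -30.94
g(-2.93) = -109.26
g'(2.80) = 4.86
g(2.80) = -45.28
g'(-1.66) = 112.53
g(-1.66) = -28.19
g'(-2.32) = 72.09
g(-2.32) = -97.71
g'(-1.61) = 108.80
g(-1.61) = -22.65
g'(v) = (1 - 7*sin(v))*(v + sin(v))*(v + 3*sin(v)) + (v + sin(v))*(v + 7*cos(v))*(3*cos(v) + 1) + (v + 3*sin(v))*(v + 7*cos(v))*(cos(v) + 1)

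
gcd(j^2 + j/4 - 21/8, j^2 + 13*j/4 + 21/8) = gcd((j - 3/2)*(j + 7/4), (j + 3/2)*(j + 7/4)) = j + 7/4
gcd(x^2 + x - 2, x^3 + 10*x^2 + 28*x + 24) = x + 2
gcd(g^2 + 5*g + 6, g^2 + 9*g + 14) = g + 2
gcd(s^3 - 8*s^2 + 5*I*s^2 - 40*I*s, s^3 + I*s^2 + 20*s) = s^2 + 5*I*s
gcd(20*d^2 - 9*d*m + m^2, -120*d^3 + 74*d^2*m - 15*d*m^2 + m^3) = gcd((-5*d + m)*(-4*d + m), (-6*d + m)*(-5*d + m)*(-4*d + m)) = 20*d^2 - 9*d*m + m^2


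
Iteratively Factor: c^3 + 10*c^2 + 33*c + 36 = (c + 4)*(c^2 + 6*c + 9) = (c + 3)*(c + 4)*(c + 3)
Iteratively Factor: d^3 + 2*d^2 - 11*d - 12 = (d - 3)*(d^2 + 5*d + 4) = (d - 3)*(d + 4)*(d + 1)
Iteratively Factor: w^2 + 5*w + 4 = (w + 4)*(w + 1)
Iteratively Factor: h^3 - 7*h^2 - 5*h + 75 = (h + 3)*(h^2 - 10*h + 25) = (h - 5)*(h + 3)*(h - 5)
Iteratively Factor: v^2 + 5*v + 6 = (v + 3)*(v + 2)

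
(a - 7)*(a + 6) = a^2 - a - 42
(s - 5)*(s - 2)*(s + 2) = s^3 - 5*s^2 - 4*s + 20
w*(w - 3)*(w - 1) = w^3 - 4*w^2 + 3*w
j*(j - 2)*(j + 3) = j^3 + j^2 - 6*j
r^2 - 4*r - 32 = (r - 8)*(r + 4)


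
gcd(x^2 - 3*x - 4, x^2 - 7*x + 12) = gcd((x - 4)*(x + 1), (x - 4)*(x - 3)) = x - 4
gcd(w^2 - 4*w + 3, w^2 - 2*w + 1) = w - 1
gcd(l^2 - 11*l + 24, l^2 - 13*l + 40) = l - 8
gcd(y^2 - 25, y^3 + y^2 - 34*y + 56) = 1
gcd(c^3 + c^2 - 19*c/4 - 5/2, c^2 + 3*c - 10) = c - 2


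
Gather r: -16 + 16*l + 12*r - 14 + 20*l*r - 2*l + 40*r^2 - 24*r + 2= 14*l + 40*r^2 + r*(20*l - 12) - 28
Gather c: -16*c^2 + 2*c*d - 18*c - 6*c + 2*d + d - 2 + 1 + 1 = -16*c^2 + c*(2*d - 24) + 3*d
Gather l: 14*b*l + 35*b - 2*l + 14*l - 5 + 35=35*b + l*(14*b + 12) + 30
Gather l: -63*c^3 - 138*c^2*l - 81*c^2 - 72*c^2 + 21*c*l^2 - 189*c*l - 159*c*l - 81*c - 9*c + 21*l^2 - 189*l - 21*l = -63*c^3 - 153*c^2 - 90*c + l^2*(21*c + 21) + l*(-138*c^2 - 348*c - 210)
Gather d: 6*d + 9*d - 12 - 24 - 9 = 15*d - 45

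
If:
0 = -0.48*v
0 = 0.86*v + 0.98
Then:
No Solution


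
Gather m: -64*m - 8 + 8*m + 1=-56*m - 7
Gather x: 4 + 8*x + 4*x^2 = 4*x^2 + 8*x + 4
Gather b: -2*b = -2*b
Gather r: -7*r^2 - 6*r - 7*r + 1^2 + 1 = -7*r^2 - 13*r + 2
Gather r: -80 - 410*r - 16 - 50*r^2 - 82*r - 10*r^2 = -60*r^2 - 492*r - 96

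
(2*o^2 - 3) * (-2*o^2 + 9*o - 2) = -4*o^4 + 18*o^3 + 2*o^2 - 27*o + 6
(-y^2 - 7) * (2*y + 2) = -2*y^3 - 2*y^2 - 14*y - 14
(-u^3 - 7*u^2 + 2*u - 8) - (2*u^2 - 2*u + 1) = -u^3 - 9*u^2 + 4*u - 9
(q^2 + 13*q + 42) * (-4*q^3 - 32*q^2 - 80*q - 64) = -4*q^5 - 84*q^4 - 664*q^3 - 2448*q^2 - 4192*q - 2688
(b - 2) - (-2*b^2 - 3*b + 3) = 2*b^2 + 4*b - 5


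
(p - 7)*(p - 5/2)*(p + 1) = p^3 - 17*p^2/2 + 8*p + 35/2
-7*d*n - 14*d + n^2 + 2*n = (-7*d + n)*(n + 2)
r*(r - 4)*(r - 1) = r^3 - 5*r^2 + 4*r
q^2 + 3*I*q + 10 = (q - 2*I)*(q + 5*I)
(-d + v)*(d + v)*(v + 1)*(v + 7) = -d^2*v^2 - 8*d^2*v - 7*d^2 + v^4 + 8*v^3 + 7*v^2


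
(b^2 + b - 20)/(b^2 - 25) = (b - 4)/(b - 5)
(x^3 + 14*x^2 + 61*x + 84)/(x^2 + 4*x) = x + 10 + 21/x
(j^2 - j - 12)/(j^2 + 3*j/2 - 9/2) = 2*(j - 4)/(2*j - 3)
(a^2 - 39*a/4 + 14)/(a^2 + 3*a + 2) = (a^2 - 39*a/4 + 14)/(a^2 + 3*a + 2)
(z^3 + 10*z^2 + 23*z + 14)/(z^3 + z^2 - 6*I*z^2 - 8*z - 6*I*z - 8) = (z^2 + 9*z + 14)/(z^2 - 6*I*z - 8)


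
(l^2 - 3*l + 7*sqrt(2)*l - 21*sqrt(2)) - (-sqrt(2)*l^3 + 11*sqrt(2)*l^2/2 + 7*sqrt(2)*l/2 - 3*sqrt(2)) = sqrt(2)*l^3 - 11*sqrt(2)*l^2/2 + l^2 - 3*l + 7*sqrt(2)*l/2 - 18*sqrt(2)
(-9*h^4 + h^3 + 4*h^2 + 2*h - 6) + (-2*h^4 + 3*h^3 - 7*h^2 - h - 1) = -11*h^4 + 4*h^3 - 3*h^2 + h - 7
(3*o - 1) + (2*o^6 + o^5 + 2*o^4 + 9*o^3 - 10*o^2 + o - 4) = 2*o^6 + o^5 + 2*o^4 + 9*o^3 - 10*o^2 + 4*o - 5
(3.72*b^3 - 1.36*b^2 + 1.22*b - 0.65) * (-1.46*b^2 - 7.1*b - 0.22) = -5.4312*b^5 - 24.4264*b^4 + 7.0564*b^3 - 7.4138*b^2 + 4.3466*b + 0.143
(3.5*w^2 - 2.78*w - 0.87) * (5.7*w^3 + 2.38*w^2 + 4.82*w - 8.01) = 19.95*w^5 - 7.516*w^4 + 5.2946*w^3 - 43.5052*w^2 + 18.0744*w + 6.9687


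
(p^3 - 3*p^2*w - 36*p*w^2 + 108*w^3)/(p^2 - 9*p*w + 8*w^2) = (p^3 - 3*p^2*w - 36*p*w^2 + 108*w^3)/(p^2 - 9*p*w + 8*w^2)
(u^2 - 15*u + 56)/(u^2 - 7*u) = (u - 8)/u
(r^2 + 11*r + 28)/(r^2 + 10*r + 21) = (r + 4)/(r + 3)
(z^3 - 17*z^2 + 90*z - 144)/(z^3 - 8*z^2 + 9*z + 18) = (z - 8)/(z + 1)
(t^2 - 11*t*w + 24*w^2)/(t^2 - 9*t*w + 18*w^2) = (t - 8*w)/(t - 6*w)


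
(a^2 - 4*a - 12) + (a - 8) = a^2 - 3*a - 20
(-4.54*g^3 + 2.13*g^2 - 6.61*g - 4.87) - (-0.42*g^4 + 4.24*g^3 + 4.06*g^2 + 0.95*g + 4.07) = 0.42*g^4 - 8.78*g^3 - 1.93*g^2 - 7.56*g - 8.94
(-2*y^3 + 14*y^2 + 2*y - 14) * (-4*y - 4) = 8*y^4 - 48*y^3 - 64*y^2 + 48*y + 56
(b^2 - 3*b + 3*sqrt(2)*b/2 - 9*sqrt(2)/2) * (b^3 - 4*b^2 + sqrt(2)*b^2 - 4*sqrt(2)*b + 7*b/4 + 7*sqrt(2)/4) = b^5 - 7*b^4 + 5*sqrt(2)*b^4/2 - 35*sqrt(2)*b^3/2 + 67*b^3/4 - 105*b^2/4 + 275*sqrt(2)*b^2/8 - 105*sqrt(2)*b/8 + 165*b/4 - 63/4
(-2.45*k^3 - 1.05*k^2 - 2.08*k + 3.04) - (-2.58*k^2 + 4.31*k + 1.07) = -2.45*k^3 + 1.53*k^2 - 6.39*k + 1.97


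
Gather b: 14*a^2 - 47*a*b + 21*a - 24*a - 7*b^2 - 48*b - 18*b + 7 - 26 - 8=14*a^2 - 3*a - 7*b^2 + b*(-47*a - 66) - 27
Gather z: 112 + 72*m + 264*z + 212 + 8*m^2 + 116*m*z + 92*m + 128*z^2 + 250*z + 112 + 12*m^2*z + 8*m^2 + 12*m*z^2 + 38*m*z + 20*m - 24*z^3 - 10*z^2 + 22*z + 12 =16*m^2 + 184*m - 24*z^3 + z^2*(12*m + 118) + z*(12*m^2 + 154*m + 536) + 448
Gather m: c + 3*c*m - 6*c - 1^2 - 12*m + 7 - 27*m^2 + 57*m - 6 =-5*c - 27*m^2 + m*(3*c + 45)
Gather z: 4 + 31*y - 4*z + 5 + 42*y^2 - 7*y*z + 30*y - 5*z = 42*y^2 + 61*y + z*(-7*y - 9) + 9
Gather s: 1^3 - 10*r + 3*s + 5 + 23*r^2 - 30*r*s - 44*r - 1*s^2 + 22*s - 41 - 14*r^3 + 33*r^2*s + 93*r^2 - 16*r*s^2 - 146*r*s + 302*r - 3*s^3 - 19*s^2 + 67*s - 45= -14*r^3 + 116*r^2 + 248*r - 3*s^3 + s^2*(-16*r - 20) + s*(33*r^2 - 176*r + 92) - 80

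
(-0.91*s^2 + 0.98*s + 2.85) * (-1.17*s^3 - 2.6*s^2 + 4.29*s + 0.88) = 1.0647*s^5 + 1.2194*s^4 - 9.7864*s^3 - 4.0066*s^2 + 13.0889*s + 2.508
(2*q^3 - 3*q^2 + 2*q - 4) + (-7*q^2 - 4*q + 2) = 2*q^3 - 10*q^2 - 2*q - 2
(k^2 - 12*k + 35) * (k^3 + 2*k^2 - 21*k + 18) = k^5 - 10*k^4 - 10*k^3 + 340*k^2 - 951*k + 630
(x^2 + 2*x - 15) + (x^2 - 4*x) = 2*x^2 - 2*x - 15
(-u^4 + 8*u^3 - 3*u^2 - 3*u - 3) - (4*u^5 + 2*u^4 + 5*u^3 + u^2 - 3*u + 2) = -4*u^5 - 3*u^4 + 3*u^3 - 4*u^2 - 5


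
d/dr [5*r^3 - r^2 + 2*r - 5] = 15*r^2 - 2*r + 2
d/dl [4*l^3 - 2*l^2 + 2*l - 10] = 12*l^2 - 4*l + 2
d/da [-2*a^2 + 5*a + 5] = 5 - 4*a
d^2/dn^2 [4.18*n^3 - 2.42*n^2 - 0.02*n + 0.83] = 25.08*n - 4.84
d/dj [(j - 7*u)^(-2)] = -2/(j - 7*u)^3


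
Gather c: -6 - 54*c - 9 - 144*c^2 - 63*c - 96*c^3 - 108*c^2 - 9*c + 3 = -96*c^3 - 252*c^2 - 126*c - 12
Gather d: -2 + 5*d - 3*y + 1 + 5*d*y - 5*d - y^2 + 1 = 5*d*y - y^2 - 3*y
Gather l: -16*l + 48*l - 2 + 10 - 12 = 32*l - 4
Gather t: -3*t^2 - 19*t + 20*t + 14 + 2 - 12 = -3*t^2 + t + 4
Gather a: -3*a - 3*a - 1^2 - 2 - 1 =-6*a - 4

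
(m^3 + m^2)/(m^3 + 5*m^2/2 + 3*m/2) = 2*m/(2*m + 3)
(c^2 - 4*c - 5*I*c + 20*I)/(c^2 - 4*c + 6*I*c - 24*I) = (c - 5*I)/(c + 6*I)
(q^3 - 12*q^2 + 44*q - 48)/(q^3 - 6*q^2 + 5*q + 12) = (q^2 - 8*q + 12)/(q^2 - 2*q - 3)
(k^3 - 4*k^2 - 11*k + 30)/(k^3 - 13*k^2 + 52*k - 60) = (k + 3)/(k - 6)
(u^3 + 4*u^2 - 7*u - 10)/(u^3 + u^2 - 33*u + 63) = (u^3 + 4*u^2 - 7*u - 10)/(u^3 + u^2 - 33*u + 63)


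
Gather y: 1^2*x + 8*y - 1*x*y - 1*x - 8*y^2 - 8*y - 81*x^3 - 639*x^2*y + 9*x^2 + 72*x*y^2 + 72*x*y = -81*x^3 + 9*x^2 + y^2*(72*x - 8) + y*(-639*x^2 + 71*x)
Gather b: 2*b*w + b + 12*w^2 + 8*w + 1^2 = b*(2*w + 1) + 12*w^2 + 8*w + 1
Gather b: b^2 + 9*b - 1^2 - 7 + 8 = b^2 + 9*b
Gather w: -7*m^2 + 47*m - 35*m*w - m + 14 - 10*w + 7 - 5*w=-7*m^2 + 46*m + w*(-35*m - 15) + 21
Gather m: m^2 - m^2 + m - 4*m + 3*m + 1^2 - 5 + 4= 0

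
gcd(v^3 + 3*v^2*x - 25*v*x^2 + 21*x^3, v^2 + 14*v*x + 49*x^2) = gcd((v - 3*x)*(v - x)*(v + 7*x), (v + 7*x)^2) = v + 7*x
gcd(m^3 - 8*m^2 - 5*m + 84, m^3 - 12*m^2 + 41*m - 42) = m - 7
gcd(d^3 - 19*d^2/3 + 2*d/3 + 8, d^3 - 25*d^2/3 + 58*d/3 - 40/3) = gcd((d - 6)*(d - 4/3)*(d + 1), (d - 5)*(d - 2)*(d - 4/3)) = d - 4/3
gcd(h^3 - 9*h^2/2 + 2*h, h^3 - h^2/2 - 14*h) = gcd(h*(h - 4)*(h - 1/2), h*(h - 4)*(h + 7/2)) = h^2 - 4*h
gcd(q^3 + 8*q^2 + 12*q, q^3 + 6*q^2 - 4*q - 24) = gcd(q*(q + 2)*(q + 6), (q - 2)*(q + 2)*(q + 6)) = q^2 + 8*q + 12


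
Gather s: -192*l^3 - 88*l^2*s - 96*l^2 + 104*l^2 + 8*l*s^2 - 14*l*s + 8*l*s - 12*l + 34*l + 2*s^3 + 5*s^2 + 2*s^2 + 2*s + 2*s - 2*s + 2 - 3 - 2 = -192*l^3 + 8*l^2 + 22*l + 2*s^3 + s^2*(8*l + 7) + s*(-88*l^2 - 6*l + 2) - 3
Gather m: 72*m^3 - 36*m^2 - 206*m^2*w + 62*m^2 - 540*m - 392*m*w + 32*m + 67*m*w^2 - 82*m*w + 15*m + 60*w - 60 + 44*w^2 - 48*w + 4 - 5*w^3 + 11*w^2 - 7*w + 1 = 72*m^3 + m^2*(26 - 206*w) + m*(67*w^2 - 474*w - 493) - 5*w^3 + 55*w^2 + 5*w - 55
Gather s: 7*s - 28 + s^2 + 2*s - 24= s^2 + 9*s - 52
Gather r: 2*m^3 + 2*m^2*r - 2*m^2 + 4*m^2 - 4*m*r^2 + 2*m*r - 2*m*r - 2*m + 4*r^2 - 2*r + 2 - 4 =2*m^3 + 2*m^2 - 2*m + r^2*(4 - 4*m) + r*(2*m^2 - 2) - 2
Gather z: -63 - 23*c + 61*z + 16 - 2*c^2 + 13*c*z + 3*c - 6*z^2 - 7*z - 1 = -2*c^2 - 20*c - 6*z^2 + z*(13*c + 54) - 48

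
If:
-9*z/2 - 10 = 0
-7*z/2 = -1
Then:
No Solution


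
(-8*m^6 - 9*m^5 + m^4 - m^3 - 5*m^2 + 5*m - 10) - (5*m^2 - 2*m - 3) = -8*m^6 - 9*m^5 + m^4 - m^3 - 10*m^2 + 7*m - 7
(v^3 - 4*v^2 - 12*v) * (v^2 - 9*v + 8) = v^5 - 13*v^4 + 32*v^3 + 76*v^2 - 96*v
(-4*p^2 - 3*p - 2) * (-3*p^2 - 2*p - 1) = 12*p^4 + 17*p^3 + 16*p^2 + 7*p + 2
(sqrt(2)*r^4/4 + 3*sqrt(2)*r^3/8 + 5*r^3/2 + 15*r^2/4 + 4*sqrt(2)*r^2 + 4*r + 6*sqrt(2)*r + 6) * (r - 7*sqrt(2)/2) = sqrt(2)*r^5/4 + 3*sqrt(2)*r^4/8 + 3*r^4/4 - 19*sqrt(2)*r^3/4 + 9*r^3/8 - 24*r^2 - 57*sqrt(2)*r^2/8 - 36*r - 14*sqrt(2)*r - 21*sqrt(2)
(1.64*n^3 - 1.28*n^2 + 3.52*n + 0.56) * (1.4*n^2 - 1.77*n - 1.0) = 2.296*n^5 - 4.6948*n^4 + 5.5536*n^3 - 4.1664*n^2 - 4.5112*n - 0.56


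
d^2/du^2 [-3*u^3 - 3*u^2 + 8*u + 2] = -18*u - 6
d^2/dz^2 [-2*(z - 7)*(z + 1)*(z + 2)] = 16 - 12*z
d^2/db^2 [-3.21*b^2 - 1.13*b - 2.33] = -6.42000000000000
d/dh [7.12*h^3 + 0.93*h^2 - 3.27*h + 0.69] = 21.36*h^2 + 1.86*h - 3.27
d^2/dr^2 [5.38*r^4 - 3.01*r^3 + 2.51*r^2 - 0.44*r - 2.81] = 64.56*r^2 - 18.06*r + 5.02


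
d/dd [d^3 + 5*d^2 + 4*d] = 3*d^2 + 10*d + 4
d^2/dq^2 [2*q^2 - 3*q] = 4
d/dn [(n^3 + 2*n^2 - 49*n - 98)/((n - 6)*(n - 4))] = (n^4 - 20*n^3 + 101*n^2 + 292*n - 2156)/(n^4 - 20*n^3 + 148*n^2 - 480*n + 576)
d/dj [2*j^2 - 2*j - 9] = 4*j - 2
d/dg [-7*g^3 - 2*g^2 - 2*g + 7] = -21*g^2 - 4*g - 2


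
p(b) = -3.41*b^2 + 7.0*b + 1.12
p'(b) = 7.0 - 6.82*b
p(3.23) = -11.85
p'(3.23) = -15.03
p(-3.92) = -78.72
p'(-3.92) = 33.73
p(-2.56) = -39.15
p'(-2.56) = 24.46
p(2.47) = -2.39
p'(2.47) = -9.85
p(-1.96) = -25.70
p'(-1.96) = 20.37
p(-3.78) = -74.06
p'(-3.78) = 32.78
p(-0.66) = -4.99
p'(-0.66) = 11.50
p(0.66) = 4.25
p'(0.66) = 2.50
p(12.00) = -405.92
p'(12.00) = -74.84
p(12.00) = -405.92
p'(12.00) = -74.84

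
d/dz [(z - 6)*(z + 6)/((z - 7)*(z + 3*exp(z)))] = (2*z*(z - 7)*(z + 3*exp(z)) - (z - 7)*(z - 6)*(z + 6)*(3*exp(z) + 1) - (z - 6)*(z + 6)*(z + 3*exp(z)))/((z - 7)^2*(z + 3*exp(z))^2)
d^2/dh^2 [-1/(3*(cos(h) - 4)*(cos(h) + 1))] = (4*sin(h)^4/3 - 9*sin(h)^2 - cos(h)/4 - 3*cos(3*h)/4 - 1)/((cos(h) - 4)^3*(cos(h) + 1)^3)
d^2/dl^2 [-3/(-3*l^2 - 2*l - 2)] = 6*(-9*l^2 - 6*l + 4*(3*l + 1)^2 - 6)/(3*l^2 + 2*l + 2)^3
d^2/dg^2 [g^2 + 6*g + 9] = 2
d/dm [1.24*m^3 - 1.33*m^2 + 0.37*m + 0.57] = 3.72*m^2 - 2.66*m + 0.37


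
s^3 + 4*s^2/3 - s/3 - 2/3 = (s - 2/3)*(s + 1)^2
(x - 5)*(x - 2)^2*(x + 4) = x^4 - 5*x^3 - 12*x^2 + 76*x - 80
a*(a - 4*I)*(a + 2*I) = a^3 - 2*I*a^2 + 8*a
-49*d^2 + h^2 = (-7*d + h)*(7*d + h)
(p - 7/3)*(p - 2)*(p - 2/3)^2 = p^4 - 17*p^3/3 + 98*p^2/9 - 220*p/27 + 56/27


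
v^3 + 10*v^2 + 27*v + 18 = (v + 1)*(v + 3)*(v + 6)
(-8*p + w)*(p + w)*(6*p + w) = -48*p^3 - 50*p^2*w - p*w^2 + w^3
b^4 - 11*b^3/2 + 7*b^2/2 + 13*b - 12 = (b - 4)*(b - 2)*(b - 1)*(b + 3/2)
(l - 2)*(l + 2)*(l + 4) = l^3 + 4*l^2 - 4*l - 16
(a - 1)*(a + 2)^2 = a^3 + 3*a^2 - 4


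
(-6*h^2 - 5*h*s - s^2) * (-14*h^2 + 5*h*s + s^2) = 84*h^4 + 40*h^3*s - 17*h^2*s^2 - 10*h*s^3 - s^4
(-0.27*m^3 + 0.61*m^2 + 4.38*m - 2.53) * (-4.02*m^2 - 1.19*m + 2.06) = 1.0854*m^5 - 2.1309*m^4 - 18.8897*m^3 + 6.215*m^2 + 12.0335*m - 5.2118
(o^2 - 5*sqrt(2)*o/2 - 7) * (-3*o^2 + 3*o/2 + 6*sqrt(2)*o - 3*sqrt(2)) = -3*o^4 + 3*o^3/2 + 27*sqrt(2)*o^3/2 - 27*sqrt(2)*o^2/4 - 9*o^2 - 42*sqrt(2)*o + 9*o/2 + 21*sqrt(2)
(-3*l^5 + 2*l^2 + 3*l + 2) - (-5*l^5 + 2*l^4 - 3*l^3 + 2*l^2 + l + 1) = 2*l^5 - 2*l^4 + 3*l^3 + 2*l + 1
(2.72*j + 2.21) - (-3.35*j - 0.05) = 6.07*j + 2.26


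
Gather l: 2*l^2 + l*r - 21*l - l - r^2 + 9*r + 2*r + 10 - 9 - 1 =2*l^2 + l*(r - 22) - r^2 + 11*r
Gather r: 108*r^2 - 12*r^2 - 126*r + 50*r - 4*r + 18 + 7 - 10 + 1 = 96*r^2 - 80*r + 16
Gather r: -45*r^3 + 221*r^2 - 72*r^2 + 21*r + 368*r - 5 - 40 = -45*r^3 + 149*r^2 + 389*r - 45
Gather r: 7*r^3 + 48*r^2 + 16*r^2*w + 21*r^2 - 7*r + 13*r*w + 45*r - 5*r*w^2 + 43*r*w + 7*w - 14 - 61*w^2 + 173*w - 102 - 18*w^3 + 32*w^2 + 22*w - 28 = 7*r^3 + r^2*(16*w + 69) + r*(-5*w^2 + 56*w + 38) - 18*w^3 - 29*w^2 + 202*w - 144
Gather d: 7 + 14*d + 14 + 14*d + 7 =28*d + 28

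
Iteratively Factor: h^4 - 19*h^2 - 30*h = (h + 2)*(h^3 - 2*h^2 - 15*h) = (h - 5)*(h + 2)*(h^2 + 3*h) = (h - 5)*(h + 2)*(h + 3)*(h)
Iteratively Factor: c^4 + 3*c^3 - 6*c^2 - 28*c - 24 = (c + 2)*(c^3 + c^2 - 8*c - 12) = (c - 3)*(c + 2)*(c^2 + 4*c + 4) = (c - 3)*(c + 2)^2*(c + 2)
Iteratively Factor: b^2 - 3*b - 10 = (b - 5)*(b + 2)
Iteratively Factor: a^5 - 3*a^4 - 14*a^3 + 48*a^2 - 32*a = (a)*(a^4 - 3*a^3 - 14*a^2 + 48*a - 32) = a*(a - 2)*(a^3 - a^2 - 16*a + 16) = a*(a - 4)*(a - 2)*(a^2 + 3*a - 4) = a*(a - 4)*(a - 2)*(a - 1)*(a + 4)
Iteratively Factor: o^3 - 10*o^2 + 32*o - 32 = (o - 4)*(o^2 - 6*o + 8) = (o - 4)*(o - 2)*(o - 4)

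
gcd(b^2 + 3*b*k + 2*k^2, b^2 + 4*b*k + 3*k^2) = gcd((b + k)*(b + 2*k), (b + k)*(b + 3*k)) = b + k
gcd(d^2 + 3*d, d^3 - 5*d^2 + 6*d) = d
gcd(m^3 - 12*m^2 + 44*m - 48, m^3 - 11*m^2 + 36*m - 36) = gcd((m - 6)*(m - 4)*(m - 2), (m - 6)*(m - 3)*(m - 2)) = m^2 - 8*m + 12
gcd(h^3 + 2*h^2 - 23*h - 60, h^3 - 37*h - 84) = h^2 + 7*h + 12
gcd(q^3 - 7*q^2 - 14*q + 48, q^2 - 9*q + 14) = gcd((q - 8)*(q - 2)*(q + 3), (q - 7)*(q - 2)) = q - 2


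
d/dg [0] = 0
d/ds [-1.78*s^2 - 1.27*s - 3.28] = -3.56*s - 1.27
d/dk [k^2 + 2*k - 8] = 2*k + 2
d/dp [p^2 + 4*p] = 2*p + 4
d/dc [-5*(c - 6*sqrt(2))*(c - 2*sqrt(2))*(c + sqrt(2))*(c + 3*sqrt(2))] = -20*c^3 + 60*sqrt(2)*c^2 + 340*c - 240*sqrt(2)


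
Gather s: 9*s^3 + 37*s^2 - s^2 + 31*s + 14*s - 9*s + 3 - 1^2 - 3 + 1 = 9*s^3 + 36*s^2 + 36*s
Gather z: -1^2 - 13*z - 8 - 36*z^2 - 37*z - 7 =-36*z^2 - 50*z - 16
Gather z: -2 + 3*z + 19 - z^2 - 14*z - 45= -z^2 - 11*z - 28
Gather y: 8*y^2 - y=8*y^2 - y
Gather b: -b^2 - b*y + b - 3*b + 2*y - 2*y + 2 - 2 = -b^2 + b*(-y - 2)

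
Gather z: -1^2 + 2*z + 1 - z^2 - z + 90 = -z^2 + z + 90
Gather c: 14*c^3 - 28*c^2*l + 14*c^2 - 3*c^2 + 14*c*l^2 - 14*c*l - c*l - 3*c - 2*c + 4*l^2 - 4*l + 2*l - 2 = 14*c^3 + c^2*(11 - 28*l) + c*(14*l^2 - 15*l - 5) + 4*l^2 - 2*l - 2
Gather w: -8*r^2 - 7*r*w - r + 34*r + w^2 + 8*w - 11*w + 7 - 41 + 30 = -8*r^2 + 33*r + w^2 + w*(-7*r - 3) - 4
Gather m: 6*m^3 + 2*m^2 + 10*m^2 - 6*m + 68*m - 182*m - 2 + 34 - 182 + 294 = 6*m^3 + 12*m^2 - 120*m + 144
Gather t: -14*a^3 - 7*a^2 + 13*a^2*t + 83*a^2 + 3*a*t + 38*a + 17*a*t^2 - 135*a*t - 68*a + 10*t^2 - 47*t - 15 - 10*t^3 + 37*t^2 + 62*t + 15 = -14*a^3 + 76*a^2 - 30*a - 10*t^3 + t^2*(17*a + 47) + t*(13*a^2 - 132*a + 15)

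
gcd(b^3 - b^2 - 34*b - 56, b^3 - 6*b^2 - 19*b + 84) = b^2 - 3*b - 28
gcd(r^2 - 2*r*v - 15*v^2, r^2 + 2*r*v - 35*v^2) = r - 5*v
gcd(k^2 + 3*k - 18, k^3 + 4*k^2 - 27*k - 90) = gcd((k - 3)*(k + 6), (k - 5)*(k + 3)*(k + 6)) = k + 6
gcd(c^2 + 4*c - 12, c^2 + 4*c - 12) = c^2 + 4*c - 12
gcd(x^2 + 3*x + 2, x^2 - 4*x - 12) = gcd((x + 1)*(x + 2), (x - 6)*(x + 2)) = x + 2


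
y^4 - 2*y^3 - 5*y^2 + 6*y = y*(y - 3)*(y - 1)*(y + 2)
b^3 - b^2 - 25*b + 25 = (b - 5)*(b - 1)*(b + 5)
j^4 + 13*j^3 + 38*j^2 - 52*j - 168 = (j - 2)*(j + 2)*(j + 6)*(j + 7)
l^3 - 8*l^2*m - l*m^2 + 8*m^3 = (l - 8*m)*(l - m)*(l + m)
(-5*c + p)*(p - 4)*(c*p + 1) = -5*c^2*p^2 + 20*c^2*p + c*p^3 - 4*c*p^2 - 5*c*p + 20*c + p^2 - 4*p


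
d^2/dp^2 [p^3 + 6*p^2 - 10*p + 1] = 6*p + 12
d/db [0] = 0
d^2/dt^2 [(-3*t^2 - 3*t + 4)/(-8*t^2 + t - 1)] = 4*(108*t^3 - 420*t^2 + 12*t + 17)/(512*t^6 - 192*t^5 + 216*t^4 - 49*t^3 + 27*t^2 - 3*t + 1)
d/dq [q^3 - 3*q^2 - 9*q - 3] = 3*q^2 - 6*q - 9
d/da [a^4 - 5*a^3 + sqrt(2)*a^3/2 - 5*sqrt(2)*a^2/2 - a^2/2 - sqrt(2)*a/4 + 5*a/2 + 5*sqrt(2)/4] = 4*a^3 - 15*a^2 + 3*sqrt(2)*a^2/2 - 5*sqrt(2)*a - a - sqrt(2)/4 + 5/2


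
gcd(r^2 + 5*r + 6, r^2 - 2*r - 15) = r + 3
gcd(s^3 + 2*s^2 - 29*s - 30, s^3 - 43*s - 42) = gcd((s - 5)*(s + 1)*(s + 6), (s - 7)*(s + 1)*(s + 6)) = s^2 + 7*s + 6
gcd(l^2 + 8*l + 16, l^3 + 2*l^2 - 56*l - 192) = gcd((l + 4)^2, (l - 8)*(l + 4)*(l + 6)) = l + 4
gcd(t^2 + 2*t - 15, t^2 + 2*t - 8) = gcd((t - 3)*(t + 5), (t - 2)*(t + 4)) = 1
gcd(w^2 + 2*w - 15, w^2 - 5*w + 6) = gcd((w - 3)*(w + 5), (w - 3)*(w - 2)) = w - 3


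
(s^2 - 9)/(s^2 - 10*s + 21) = (s + 3)/(s - 7)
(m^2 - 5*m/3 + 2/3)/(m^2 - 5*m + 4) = (m - 2/3)/(m - 4)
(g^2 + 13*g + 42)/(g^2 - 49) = (g + 6)/(g - 7)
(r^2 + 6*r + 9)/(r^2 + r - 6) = (r + 3)/(r - 2)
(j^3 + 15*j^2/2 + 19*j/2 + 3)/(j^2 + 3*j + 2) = (j^2 + 13*j/2 + 3)/(j + 2)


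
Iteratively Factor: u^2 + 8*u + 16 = (u + 4)*(u + 4)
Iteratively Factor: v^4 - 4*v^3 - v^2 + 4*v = (v - 4)*(v^3 - v) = (v - 4)*(v + 1)*(v^2 - v) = v*(v - 4)*(v + 1)*(v - 1)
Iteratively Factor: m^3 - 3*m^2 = (m)*(m^2 - 3*m) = m*(m - 3)*(m)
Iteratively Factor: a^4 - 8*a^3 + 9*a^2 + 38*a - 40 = (a + 2)*(a^3 - 10*a^2 + 29*a - 20) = (a - 4)*(a + 2)*(a^2 - 6*a + 5) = (a - 4)*(a - 1)*(a + 2)*(a - 5)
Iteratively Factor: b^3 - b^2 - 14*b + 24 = (b + 4)*(b^2 - 5*b + 6) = (b - 3)*(b + 4)*(b - 2)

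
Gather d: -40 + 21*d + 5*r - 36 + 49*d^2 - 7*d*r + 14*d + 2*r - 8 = 49*d^2 + d*(35 - 7*r) + 7*r - 84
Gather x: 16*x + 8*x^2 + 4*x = 8*x^2 + 20*x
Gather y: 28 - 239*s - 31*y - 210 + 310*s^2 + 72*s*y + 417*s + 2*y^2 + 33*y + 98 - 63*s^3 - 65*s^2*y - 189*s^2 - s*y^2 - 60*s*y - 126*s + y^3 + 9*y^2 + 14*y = -63*s^3 + 121*s^2 + 52*s + y^3 + y^2*(11 - s) + y*(-65*s^2 + 12*s + 16) - 84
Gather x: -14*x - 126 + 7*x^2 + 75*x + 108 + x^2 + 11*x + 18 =8*x^2 + 72*x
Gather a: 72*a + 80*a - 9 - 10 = 152*a - 19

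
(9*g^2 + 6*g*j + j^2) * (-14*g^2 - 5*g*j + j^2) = -126*g^4 - 129*g^3*j - 35*g^2*j^2 + g*j^3 + j^4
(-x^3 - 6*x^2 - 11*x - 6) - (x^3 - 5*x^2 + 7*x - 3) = -2*x^3 - x^2 - 18*x - 3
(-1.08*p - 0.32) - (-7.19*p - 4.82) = 6.11*p + 4.5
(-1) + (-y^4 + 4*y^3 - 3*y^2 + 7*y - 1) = -y^4 + 4*y^3 - 3*y^2 + 7*y - 2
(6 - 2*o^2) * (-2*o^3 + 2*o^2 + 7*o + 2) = 4*o^5 - 4*o^4 - 26*o^3 + 8*o^2 + 42*o + 12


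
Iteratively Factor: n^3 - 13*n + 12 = (n - 1)*(n^2 + n - 12) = (n - 1)*(n + 4)*(n - 3)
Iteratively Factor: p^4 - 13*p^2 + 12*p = (p)*(p^3 - 13*p + 12) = p*(p + 4)*(p^2 - 4*p + 3) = p*(p - 3)*(p + 4)*(p - 1)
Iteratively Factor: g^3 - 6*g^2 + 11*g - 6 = (g - 2)*(g^2 - 4*g + 3) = (g - 3)*(g - 2)*(g - 1)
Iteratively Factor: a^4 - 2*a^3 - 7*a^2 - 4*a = (a + 1)*(a^3 - 3*a^2 - 4*a) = (a + 1)^2*(a^2 - 4*a) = a*(a + 1)^2*(a - 4)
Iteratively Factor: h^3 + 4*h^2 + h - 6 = (h + 2)*(h^2 + 2*h - 3) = (h + 2)*(h + 3)*(h - 1)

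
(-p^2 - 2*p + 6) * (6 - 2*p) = 2*p^3 - 2*p^2 - 24*p + 36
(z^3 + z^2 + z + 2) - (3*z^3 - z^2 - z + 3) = -2*z^3 + 2*z^2 + 2*z - 1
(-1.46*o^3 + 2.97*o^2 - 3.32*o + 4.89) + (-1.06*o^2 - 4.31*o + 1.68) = -1.46*o^3 + 1.91*o^2 - 7.63*o + 6.57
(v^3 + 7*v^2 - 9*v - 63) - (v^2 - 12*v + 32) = v^3 + 6*v^2 + 3*v - 95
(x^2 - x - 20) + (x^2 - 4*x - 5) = 2*x^2 - 5*x - 25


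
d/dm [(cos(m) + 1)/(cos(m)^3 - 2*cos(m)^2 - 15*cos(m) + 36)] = (7*cos(m) + cos(2*m) + 18)*sin(m)/((cos(m) - 3)^3*(cos(m) + 4)^2)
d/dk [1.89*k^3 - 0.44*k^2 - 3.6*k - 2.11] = 5.67*k^2 - 0.88*k - 3.6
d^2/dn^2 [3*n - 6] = 0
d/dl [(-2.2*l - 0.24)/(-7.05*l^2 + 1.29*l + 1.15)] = (15.51*l^2 - 2.838*l - (2.2*l + 0.24)*(14.1*l - 1.29) - 2.53)/(-7.05*l^2 + 1.29*l + 1.15)^2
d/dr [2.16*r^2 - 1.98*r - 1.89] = 4.32*r - 1.98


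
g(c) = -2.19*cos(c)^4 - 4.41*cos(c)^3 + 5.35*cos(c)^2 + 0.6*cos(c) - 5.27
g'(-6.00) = 2.54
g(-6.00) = -5.53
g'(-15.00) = -7.36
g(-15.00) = -1.43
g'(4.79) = 1.34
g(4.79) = -5.19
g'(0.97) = -0.69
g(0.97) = -4.24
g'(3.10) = 0.61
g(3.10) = 1.69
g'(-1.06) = 1.44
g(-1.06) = -4.34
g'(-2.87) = -3.80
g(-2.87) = 1.17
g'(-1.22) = 2.22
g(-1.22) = -4.64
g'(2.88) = 3.67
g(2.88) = 1.21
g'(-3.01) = -1.90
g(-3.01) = 1.57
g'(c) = 8.76*sin(c)*cos(c)^3 + 13.23*sin(c)*cos(c)^2 - 10.7*sin(c)*cos(c) - 0.6*sin(c) = (8.76*cos(c)^3 + 13.23*cos(c)^2 - 10.7*cos(c) - 0.6)*sin(c)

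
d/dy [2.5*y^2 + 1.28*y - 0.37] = 5.0*y + 1.28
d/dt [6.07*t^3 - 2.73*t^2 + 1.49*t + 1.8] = 18.21*t^2 - 5.46*t + 1.49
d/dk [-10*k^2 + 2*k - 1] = 2 - 20*k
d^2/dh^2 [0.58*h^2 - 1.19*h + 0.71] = 1.16000000000000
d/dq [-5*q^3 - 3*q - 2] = -15*q^2 - 3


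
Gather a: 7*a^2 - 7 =7*a^2 - 7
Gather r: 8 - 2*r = 8 - 2*r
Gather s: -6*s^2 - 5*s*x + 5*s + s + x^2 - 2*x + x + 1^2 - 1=-6*s^2 + s*(6 - 5*x) + x^2 - x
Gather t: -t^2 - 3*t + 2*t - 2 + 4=-t^2 - t + 2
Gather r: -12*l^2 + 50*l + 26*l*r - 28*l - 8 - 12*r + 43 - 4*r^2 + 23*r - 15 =-12*l^2 + 22*l - 4*r^2 + r*(26*l + 11) + 20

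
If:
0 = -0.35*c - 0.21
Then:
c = -0.60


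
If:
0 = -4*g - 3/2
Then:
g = -3/8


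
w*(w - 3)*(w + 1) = w^3 - 2*w^2 - 3*w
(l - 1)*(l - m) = l^2 - l*m - l + m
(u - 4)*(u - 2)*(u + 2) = u^3 - 4*u^2 - 4*u + 16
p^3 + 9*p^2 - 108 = (p - 3)*(p + 6)^2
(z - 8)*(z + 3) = z^2 - 5*z - 24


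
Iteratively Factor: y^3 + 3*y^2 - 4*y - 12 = (y - 2)*(y^2 + 5*y + 6) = (y - 2)*(y + 3)*(y + 2)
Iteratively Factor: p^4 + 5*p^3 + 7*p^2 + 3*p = (p + 1)*(p^3 + 4*p^2 + 3*p) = p*(p + 1)*(p^2 + 4*p + 3) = p*(p + 1)*(p + 3)*(p + 1)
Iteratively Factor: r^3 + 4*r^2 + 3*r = (r + 3)*(r^2 + r) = r*(r + 3)*(r + 1)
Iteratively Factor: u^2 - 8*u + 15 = (u - 3)*(u - 5)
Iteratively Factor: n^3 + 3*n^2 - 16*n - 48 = (n - 4)*(n^2 + 7*n + 12) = (n - 4)*(n + 4)*(n + 3)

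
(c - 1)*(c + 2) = c^2 + c - 2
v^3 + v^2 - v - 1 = (v - 1)*(v + 1)^2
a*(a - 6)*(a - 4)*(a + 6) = a^4 - 4*a^3 - 36*a^2 + 144*a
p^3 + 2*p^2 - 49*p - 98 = (p - 7)*(p + 2)*(p + 7)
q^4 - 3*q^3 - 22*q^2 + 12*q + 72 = (q - 6)*(q - 2)*(q + 2)*(q + 3)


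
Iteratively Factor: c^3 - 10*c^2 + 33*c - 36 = (c - 3)*(c^2 - 7*c + 12) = (c - 3)^2*(c - 4)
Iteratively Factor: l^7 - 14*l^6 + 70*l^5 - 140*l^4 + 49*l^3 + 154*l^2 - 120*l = (l - 2)*(l^6 - 12*l^5 + 46*l^4 - 48*l^3 - 47*l^2 + 60*l) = (l - 2)*(l + 1)*(l^5 - 13*l^4 + 59*l^3 - 107*l^2 + 60*l) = (l - 2)*(l - 1)*(l + 1)*(l^4 - 12*l^3 + 47*l^2 - 60*l) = l*(l - 2)*(l - 1)*(l + 1)*(l^3 - 12*l^2 + 47*l - 60) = l*(l - 3)*(l - 2)*(l - 1)*(l + 1)*(l^2 - 9*l + 20) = l*(l - 4)*(l - 3)*(l - 2)*(l - 1)*(l + 1)*(l - 5)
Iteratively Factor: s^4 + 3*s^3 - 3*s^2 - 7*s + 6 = (s - 1)*(s^3 + 4*s^2 + s - 6) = (s - 1)*(s + 2)*(s^2 + 2*s - 3) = (s - 1)^2*(s + 2)*(s + 3)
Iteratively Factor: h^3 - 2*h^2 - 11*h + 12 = (h - 4)*(h^2 + 2*h - 3) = (h - 4)*(h + 3)*(h - 1)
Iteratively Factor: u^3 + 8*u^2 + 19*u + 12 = (u + 3)*(u^2 + 5*u + 4) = (u + 1)*(u + 3)*(u + 4)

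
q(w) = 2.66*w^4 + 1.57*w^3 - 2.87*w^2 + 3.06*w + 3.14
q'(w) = 10.64*w^3 + 4.71*w^2 - 5.74*w + 3.06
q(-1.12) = -1.91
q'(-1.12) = 0.45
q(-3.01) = 143.46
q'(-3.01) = -227.15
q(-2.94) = 128.17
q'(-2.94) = -209.74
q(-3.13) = 172.61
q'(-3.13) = -259.10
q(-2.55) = 63.11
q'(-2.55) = -128.10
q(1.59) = 24.06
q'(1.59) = 48.61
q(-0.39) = 1.48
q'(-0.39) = 5.38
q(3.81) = 620.48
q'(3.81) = 638.02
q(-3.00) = 141.20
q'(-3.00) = -224.61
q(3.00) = 244.34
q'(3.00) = 315.51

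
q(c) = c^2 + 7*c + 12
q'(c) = 2*c + 7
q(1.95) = 29.45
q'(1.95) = 10.90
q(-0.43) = 9.17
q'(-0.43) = 6.14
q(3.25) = 45.31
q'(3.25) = 13.50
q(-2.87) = 0.15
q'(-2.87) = 1.26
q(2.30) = 33.39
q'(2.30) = 11.60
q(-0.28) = 10.12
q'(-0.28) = 6.44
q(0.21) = 13.51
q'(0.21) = 7.42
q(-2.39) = 0.98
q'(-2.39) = 2.22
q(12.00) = 240.00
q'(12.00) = 31.00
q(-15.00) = 132.00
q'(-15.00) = -23.00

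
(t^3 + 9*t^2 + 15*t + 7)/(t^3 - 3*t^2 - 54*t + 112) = (t^2 + 2*t + 1)/(t^2 - 10*t + 16)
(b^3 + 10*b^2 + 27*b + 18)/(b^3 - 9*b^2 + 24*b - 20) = (b^3 + 10*b^2 + 27*b + 18)/(b^3 - 9*b^2 + 24*b - 20)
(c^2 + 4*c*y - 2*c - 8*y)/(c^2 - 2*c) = (c + 4*y)/c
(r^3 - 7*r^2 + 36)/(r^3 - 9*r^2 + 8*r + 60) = (r - 3)/(r - 5)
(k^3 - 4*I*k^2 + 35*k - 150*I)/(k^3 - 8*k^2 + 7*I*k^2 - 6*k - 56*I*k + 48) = (k^2 - 10*I*k - 25)/(k^2 + k*(-8 + I) - 8*I)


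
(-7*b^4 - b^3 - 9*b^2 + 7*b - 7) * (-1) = 7*b^4 + b^3 + 9*b^2 - 7*b + 7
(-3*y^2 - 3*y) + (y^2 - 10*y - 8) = -2*y^2 - 13*y - 8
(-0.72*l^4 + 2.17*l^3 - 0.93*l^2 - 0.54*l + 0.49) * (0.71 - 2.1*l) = 1.512*l^5 - 5.0682*l^4 + 3.4937*l^3 + 0.4737*l^2 - 1.4124*l + 0.3479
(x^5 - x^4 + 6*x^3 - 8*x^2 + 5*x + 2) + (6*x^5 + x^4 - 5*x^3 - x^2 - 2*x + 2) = 7*x^5 + x^3 - 9*x^2 + 3*x + 4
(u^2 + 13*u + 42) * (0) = 0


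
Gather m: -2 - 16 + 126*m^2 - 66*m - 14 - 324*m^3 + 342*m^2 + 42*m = -324*m^3 + 468*m^2 - 24*m - 32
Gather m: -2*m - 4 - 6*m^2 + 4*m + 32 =-6*m^2 + 2*m + 28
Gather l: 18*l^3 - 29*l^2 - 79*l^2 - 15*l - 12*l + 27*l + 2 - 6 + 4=18*l^3 - 108*l^2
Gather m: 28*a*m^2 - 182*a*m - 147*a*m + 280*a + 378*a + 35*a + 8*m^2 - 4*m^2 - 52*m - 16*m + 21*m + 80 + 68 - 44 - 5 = 693*a + m^2*(28*a + 4) + m*(-329*a - 47) + 99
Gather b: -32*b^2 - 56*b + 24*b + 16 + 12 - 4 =-32*b^2 - 32*b + 24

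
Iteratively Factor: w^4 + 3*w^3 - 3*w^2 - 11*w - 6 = (w + 3)*(w^3 - 3*w - 2) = (w + 1)*(w + 3)*(w^2 - w - 2) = (w + 1)^2*(w + 3)*(w - 2)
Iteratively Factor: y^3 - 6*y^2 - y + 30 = (y - 5)*(y^2 - y - 6) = (y - 5)*(y + 2)*(y - 3)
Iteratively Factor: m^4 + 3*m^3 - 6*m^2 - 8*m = (m + 1)*(m^3 + 2*m^2 - 8*m) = m*(m + 1)*(m^2 + 2*m - 8) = m*(m + 1)*(m + 4)*(m - 2)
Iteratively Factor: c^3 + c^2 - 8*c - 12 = (c + 2)*(c^2 - c - 6) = (c + 2)^2*(c - 3)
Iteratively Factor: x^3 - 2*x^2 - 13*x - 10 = (x + 1)*(x^2 - 3*x - 10) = (x + 1)*(x + 2)*(x - 5)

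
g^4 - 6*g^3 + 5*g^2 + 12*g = g*(g - 4)*(g - 3)*(g + 1)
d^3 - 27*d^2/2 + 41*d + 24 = (d - 8)*(d - 6)*(d + 1/2)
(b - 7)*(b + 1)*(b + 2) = b^3 - 4*b^2 - 19*b - 14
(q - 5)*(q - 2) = q^2 - 7*q + 10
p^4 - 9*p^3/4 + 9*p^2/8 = p^2*(p - 3/2)*(p - 3/4)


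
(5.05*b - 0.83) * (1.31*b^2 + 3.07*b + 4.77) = 6.6155*b^3 + 14.4162*b^2 + 21.5404*b - 3.9591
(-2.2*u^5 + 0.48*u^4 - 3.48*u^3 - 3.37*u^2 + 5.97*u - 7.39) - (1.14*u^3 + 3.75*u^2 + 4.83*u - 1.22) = -2.2*u^5 + 0.48*u^4 - 4.62*u^3 - 7.12*u^2 + 1.14*u - 6.17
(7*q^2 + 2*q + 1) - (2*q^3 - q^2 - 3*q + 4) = -2*q^3 + 8*q^2 + 5*q - 3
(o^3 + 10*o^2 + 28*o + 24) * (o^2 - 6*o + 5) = o^5 + 4*o^4 - 27*o^3 - 94*o^2 - 4*o + 120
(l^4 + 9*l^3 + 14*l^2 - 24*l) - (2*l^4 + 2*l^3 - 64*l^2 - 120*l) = -l^4 + 7*l^3 + 78*l^2 + 96*l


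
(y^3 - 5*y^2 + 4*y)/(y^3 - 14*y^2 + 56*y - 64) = y*(y - 1)/(y^2 - 10*y + 16)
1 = 1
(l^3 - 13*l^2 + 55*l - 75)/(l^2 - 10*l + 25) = l - 3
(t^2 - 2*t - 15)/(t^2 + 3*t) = (t - 5)/t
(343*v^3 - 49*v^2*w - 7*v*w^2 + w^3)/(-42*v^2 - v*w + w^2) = (-49*v^2 + w^2)/(6*v + w)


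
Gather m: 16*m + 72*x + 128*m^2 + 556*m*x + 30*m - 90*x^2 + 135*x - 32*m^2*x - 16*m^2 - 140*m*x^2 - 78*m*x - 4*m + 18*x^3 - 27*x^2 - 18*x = m^2*(112 - 32*x) + m*(-140*x^2 + 478*x + 42) + 18*x^3 - 117*x^2 + 189*x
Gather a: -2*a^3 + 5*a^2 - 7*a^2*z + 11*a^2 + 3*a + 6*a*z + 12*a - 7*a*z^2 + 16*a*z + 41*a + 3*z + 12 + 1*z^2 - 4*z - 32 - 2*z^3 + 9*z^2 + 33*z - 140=-2*a^3 + a^2*(16 - 7*z) + a*(-7*z^2 + 22*z + 56) - 2*z^3 + 10*z^2 + 32*z - 160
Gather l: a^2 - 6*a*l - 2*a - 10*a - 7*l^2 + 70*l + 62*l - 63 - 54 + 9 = a^2 - 12*a - 7*l^2 + l*(132 - 6*a) - 108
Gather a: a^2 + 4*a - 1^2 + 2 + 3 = a^2 + 4*a + 4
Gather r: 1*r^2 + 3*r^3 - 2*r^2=3*r^3 - r^2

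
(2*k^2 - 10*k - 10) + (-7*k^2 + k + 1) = -5*k^2 - 9*k - 9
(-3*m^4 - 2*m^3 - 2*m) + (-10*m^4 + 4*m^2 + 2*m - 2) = -13*m^4 - 2*m^3 + 4*m^2 - 2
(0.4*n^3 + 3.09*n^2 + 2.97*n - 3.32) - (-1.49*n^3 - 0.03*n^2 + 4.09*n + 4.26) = 1.89*n^3 + 3.12*n^2 - 1.12*n - 7.58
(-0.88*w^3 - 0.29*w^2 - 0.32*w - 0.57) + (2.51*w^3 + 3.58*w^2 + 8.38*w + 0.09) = 1.63*w^3 + 3.29*w^2 + 8.06*w - 0.48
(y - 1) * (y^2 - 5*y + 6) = y^3 - 6*y^2 + 11*y - 6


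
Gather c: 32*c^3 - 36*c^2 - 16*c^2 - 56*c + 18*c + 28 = 32*c^3 - 52*c^2 - 38*c + 28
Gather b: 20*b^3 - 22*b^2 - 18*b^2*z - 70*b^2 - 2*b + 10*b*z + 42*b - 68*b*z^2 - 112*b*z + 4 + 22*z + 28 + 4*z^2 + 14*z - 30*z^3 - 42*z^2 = 20*b^3 + b^2*(-18*z - 92) + b*(-68*z^2 - 102*z + 40) - 30*z^3 - 38*z^2 + 36*z + 32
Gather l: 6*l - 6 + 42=6*l + 36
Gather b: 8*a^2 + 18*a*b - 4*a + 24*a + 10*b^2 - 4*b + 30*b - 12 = 8*a^2 + 20*a + 10*b^2 + b*(18*a + 26) - 12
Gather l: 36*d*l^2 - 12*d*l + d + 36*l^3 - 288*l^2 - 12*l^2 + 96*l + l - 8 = d + 36*l^3 + l^2*(36*d - 300) + l*(97 - 12*d) - 8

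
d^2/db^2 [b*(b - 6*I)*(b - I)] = 6*b - 14*I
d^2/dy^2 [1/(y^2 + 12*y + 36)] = 6/(y^4 + 24*y^3 + 216*y^2 + 864*y + 1296)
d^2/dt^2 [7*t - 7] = 0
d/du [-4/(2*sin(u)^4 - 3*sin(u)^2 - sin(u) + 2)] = -4*(2*sin(3*u) + 1)*cos(u)/(2*sin(u)^4 - 3*sin(u)^2 - sin(u) + 2)^2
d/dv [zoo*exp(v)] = zoo*exp(v)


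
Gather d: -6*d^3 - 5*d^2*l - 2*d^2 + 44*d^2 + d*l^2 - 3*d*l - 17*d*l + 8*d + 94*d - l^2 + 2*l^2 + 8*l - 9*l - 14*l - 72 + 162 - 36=-6*d^3 + d^2*(42 - 5*l) + d*(l^2 - 20*l + 102) + l^2 - 15*l + 54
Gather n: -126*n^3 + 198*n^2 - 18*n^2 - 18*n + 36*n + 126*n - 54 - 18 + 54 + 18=-126*n^3 + 180*n^2 + 144*n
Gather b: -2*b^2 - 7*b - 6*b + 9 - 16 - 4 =-2*b^2 - 13*b - 11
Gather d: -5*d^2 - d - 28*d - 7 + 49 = -5*d^2 - 29*d + 42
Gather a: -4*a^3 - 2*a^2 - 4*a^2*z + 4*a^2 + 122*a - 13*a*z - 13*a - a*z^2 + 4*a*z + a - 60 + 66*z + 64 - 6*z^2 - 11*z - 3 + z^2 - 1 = -4*a^3 + a^2*(2 - 4*z) + a*(-z^2 - 9*z + 110) - 5*z^2 + 55*z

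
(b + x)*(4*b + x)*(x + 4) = 4*b^2*x + 16*b^2 + 5*b*x^2 + 20*b*x + x^3 + 4*x^2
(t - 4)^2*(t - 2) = t^3 - 10*t^2 + 32*t - 32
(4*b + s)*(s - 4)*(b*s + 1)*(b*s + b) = 4*b^3*s^3 - 12*b^3*s^2 - 16*b^3*s + b^2*s^4 - 3*b^2*s^3 - 12*b^2*s - 16*b^2 + b*s^3 - 3*b*s^2 - 4*b*s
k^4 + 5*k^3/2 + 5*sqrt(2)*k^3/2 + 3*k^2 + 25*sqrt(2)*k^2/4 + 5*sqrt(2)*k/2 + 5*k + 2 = (k + 1/2)*(k + 2)*(k + sqrt(2)/2)*(k + 2*sqrt(2))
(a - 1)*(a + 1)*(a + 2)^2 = a^4 + 4*a^3 + 3*a^2 - 4*a - 4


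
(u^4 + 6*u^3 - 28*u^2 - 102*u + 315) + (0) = u^4 + 6*u^3 - 28*u^2 - 102*u + 315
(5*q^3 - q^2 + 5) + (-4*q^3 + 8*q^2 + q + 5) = q^3 + 7*q^2 + q + 10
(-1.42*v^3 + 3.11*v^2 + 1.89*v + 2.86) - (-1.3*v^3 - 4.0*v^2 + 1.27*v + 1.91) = -0.12*v^3 + 7.11*v^2 + 0.62*v + 0.95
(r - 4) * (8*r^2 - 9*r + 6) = 8*r^3 - 41*r^2 + 42*r - 24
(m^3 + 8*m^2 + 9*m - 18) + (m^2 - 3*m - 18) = m^3 + 9*m^2 + 6*m - 36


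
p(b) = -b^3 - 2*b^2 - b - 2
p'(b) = -3*b^2 - 4*b - 1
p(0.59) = -3.49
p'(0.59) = -4.40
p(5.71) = -259.09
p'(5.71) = -121.65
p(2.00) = -20.00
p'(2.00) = -21.00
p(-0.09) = -1.93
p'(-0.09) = -0.66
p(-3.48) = 19.40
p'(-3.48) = -23.41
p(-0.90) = -1.99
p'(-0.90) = 0.17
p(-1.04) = -2.00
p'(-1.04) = -0.08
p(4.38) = -128.78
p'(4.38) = -76.07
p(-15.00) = 2938.00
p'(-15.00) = -616.00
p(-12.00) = 1450.00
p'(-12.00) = -385.00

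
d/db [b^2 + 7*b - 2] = 2*b + 7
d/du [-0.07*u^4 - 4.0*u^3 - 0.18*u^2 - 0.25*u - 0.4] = -0.28*u^3 - 12.0*u^2 - 0.36*u - 0.25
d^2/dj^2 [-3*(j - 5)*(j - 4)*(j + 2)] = 42 - 18*j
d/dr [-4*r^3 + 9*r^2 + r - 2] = -12*r^2 + 18*r + 1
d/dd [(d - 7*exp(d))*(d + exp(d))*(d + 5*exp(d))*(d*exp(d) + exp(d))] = (d^4 - 2*d^3*exp(d) + 5*d^3 - 111*d^2*exp(2*d) - 5*d^2*exp(d) + 3*d^2 - 140*d*exp(3*d) - 185*d*exp(2*d) - 2*d*exp(d) - 175*exp(3*d) - 37*exp(2*d))*exp(d)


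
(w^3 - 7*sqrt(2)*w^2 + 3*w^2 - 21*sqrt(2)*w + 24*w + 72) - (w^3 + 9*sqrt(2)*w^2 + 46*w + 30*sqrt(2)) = -16*sqrt(2)*w^2 + 3*w^2 - 21*sqrt(2)*w - 22*w - 30*sqrt(2) + 72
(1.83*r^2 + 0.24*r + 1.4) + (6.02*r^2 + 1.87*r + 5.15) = 7.85*r^2 + 2.11*r + 6.55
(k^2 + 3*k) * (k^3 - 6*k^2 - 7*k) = k^5 - 3*k^4 - 25*k^3 - 21*k^2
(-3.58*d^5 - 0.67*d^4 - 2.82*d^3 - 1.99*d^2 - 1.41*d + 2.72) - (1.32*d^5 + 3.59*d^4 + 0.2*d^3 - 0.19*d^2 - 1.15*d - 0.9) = -4.9*d^5 - 4.26*d^4 - 3.02*d^3 - 1.8*d^2 - 0.26*d + 3.62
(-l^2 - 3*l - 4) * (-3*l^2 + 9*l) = 3*l^4 - 15*l^2 - 36*l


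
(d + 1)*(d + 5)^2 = d^3 + 11*d^2 + 35*d + 25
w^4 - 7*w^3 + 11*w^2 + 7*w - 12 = (w - 4)*(w - 3)*(w - 1)*(w + 1)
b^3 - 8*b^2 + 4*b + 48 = (b - 6)*(b - 4)*(b + 2)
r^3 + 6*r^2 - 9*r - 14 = (r - 2)*(r + 1)*(r + 7)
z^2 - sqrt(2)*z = z*(z - sqrt(2))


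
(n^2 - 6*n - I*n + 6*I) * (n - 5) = n^3 - 11*n^2 - I*n^2 + 30*n + 11*I*n - 30*I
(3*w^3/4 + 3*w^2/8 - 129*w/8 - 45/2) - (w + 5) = 3*w^3/4 + 3*w^2/8 - 137*w/8 - 55/2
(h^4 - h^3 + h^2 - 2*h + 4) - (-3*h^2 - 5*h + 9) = h^4 - h^3 + 4*h^2 + 3*h - 5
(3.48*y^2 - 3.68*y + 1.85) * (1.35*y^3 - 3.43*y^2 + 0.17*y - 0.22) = 4.698*y^5 - 16.9044*y^4 + 15.7115*y^3 - 7.7367*y^2 + 1.1241*y - 0.407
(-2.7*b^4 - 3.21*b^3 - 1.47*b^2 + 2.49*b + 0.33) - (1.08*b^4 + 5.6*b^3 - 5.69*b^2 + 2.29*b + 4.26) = -3.78*b^4 - 8.81*b^3 + 4.22*b^2 + 0.2*b - 3.93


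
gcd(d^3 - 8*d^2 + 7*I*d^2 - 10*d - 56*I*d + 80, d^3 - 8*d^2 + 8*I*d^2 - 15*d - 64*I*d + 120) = d^2 + d*(-8 + 5*I) - 40*I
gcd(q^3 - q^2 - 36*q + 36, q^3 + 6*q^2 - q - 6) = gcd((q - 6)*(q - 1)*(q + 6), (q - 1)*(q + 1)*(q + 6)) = q^2 + 5*q - 6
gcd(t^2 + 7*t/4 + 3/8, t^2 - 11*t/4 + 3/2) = 1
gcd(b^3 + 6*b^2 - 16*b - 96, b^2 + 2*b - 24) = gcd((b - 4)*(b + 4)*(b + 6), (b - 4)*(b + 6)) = b^2 + 2*b - 24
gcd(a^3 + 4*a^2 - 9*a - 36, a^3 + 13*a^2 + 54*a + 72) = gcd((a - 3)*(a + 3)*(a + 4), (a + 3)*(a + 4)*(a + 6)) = a^2 + 7*a + 12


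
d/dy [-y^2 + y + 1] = 1 - 2*y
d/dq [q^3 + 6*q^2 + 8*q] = 3*q^2 + 12*q + 8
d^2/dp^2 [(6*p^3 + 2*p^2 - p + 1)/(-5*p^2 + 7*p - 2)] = 6*(-93*p^3 + 79*p^2 + p - 11)/(125*p^6 - 525*p^5 + 885*p^4 - 763*p^3 + 354*p^2 - 84*p + 8)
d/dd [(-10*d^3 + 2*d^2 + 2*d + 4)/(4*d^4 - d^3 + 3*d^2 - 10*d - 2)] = 2*(20*d^6 - 8*d^5 - 26*d^4 + 70*d^3 + 23*d^2 - 16*d + 18)/(16*d^8 - 8*d^7 + 25*d^6 - 86*d^5 + 13*d^4 - 56*d^3 + 88*d^2 + 40*d + 4)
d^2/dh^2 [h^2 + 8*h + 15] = 2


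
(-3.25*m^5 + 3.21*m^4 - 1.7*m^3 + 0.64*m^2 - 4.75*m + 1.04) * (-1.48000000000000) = 4.81*m^5 - 4.7508*m^4 + 2.516*m^3 - 0.9472*m^2 + 7.03*m - 1.5392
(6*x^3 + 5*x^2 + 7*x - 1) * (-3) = -18*x^3 - 15*x^2 - 21*x + 3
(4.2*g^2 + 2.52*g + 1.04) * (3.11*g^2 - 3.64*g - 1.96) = 13.062*g^4 - 7.4508*g^3 - 14.1704*g^2 - 8.7248*g - 2.0384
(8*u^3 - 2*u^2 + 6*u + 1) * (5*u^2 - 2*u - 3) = 40*u^5 - 26*u^4 + 10*u^3 - u^2 - 20*u - 3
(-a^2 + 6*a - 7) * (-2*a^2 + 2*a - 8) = 2*a^4 - 14*a^3 + 34*a^2 - 62*a + 56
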